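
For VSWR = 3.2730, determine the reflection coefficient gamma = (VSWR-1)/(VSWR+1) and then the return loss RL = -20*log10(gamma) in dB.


gamma = (3.2730 - 1) / (3.2730 + 1) = 0.5319448
RL = -20 * log10(0.5319448) = 5.483 dB

5.483 dB


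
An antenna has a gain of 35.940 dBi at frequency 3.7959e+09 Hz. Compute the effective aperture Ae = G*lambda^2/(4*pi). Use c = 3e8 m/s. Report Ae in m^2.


lambda = c / f = 3.0000e+08 / 3.7959e+09 = 0.07903264 m
G_linear = 10^(35.940/10) = 3926.449
Ae = G_linear * lambda^2 / (4*pi) = 3926.449 * 0.07903264^2 / (4*pi) = 1.952 m^2

1.952 m^2


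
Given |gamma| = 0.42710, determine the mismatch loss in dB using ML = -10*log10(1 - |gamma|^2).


ML = -10 * log10(1 - 0.42710^2) = -10 * log10(0.81758559) = 0.8747 dB

0.8747 dB


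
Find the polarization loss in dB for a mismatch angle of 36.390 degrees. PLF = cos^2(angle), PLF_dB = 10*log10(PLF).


PLF_linear = cos^2(36.390 deg) = 0.6480207
PLF_dB = 10 * log10(0.6480207) = -1.884 dB

-1.884 dB


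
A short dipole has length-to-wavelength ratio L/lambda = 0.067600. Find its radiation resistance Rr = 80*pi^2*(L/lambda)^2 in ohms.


Rr = 80 * pi^2 * (0.067600)^2 = 80 * 9.869604 * 4.569760e-03 = 3.608 ohm

3.608 ohm


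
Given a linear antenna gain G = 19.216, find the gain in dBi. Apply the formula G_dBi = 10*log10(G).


G_dBi = 10 * log10(19.216) = 12.84 dBi

12.84 dBi


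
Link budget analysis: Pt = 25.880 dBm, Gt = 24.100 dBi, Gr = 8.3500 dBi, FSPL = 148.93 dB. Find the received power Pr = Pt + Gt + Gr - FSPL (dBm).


Pr = 25.880 + 24.100 + 8.3500 - 148.93 = -90.60 dBm

-90.60 dBm


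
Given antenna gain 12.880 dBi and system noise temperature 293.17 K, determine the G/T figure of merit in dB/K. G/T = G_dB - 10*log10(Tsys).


G/T = 12.880 - 10*log10(293.17) = 12.880 - 24.67120 = -11.79 dB/K

-11.79 dB/K


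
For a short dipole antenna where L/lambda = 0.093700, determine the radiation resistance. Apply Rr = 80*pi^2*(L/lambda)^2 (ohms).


Rr = 80 * pi^2 * (0.093700)^2 = 80 * 9.869604 * 8.779690e-03 = 6.932 ohm

6.932 ohm


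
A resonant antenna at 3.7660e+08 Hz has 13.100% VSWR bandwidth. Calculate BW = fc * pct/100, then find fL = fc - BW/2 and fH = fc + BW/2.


BW = 3.7660e+08 * 13.100/100 = 4.933460e+07 Hz
fL = 3.7660e+08 - 4.933460e+07/2 = 3.519e+08 Hz
fH = 3.7660e+08 + 4.933460e+07/2 = 4.013e+08 Hz

BW=4.933e+07 Hz, fL=3.519e+08 Hz, fH=4.013e+08 Hz


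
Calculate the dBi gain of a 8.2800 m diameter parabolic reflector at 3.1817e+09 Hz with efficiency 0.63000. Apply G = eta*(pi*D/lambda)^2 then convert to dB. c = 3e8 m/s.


lambda = c / f = 3.0000e+08 / 3.1817e+09 = 0.09428922 m
G_linear = 0.63000 * (pi * 8.2800 / 0.09428922)^2 = 47948.71
G_dBi = 10 * log10(47948.71) = 46.81 dBi

46.81 dBi


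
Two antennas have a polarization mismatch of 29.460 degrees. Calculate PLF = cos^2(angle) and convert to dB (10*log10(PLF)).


PLF_linear = cos^2(29.460 deg) = 0.7581172
PLF_dB = 10 * log10(0.7581172) = -1.203 dB

-1.203 dB


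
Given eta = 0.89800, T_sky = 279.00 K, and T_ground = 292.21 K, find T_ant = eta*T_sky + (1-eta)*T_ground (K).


T_ant = 0.89800 * 279.00 + (1 - 0.89800) * 292.21 = 280.3 K

280.3 K


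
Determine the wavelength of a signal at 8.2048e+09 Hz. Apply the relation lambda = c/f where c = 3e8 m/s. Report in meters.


lambda = c / f = 3.0000e+08 / 8.2048e+09 = 0.03656 m

0.03656 m


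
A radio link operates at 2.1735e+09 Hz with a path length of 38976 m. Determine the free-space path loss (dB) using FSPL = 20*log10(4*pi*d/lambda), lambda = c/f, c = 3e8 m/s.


lambda = c / f = 3.0000e+08 / 2.1735e+09 = 0.1380262 m
FSPL = 20 * log10(4*pi*38976/0.1380262) = 131.0 dB

131.0 dB


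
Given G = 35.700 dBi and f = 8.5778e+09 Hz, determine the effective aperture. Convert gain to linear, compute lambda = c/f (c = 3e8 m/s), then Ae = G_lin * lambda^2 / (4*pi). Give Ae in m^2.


lambda = c / f = 3.0000e+08 / 8.5778e+09 = 0.03497400 m
G_linear = 10^(35.700/10) = 3715.352
Ae = G_linear * lambda^2 / (4*pi) = 3715.352 * 0.03497400^2 / (4*pi) = 0.3616 m^2

0.3616 m^2


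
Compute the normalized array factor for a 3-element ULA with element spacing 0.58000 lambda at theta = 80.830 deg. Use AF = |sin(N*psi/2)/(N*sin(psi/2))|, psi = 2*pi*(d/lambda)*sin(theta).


psi = 2*pi*0.58000*sin(80.830 deg) = 3.597673 rad
AF = |sin(3*3.597673/2) / (3*sin(3.597673/2))| = 0.2652

0.2652


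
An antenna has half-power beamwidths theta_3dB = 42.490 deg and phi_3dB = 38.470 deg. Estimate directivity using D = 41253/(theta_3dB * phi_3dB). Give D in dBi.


D_linear = 41253 / (42.490 * 38.470) = 25.23752
D_dBi = 10 * log10(25.23752) = 14.02 dBi

14.02 dBi


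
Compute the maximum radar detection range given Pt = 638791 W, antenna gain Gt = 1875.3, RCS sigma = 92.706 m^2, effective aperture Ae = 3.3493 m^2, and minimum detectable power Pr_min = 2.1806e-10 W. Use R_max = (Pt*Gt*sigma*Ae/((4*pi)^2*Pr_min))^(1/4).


R^4 = 638791*1875.3*92.706*3.3493 / ((4*pi)^2 * 2.1806e-10) = 1.080179e+19
R_max = 1.080179e+19^0.25 = 57329 m

57329 m


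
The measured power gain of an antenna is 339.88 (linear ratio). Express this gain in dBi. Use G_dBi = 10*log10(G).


G_dBi = 10 * log10(339.88) = 25.31 dBi

25.31 dBi


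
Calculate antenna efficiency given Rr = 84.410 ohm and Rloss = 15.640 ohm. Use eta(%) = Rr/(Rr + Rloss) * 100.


eta = 84.410 / (84.410 + 15.640) * 100 = 84.37%

84.37%


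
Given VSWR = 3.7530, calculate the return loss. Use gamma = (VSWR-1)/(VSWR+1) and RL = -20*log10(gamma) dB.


gamma = (3.7530 - 1) / (3.7530 + 1) = 0.5792131
RL = -20 * log10(0.5792131) = 4.743 dB

4.743 dB


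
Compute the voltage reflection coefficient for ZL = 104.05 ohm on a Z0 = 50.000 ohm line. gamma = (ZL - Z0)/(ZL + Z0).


gamma = (104.05 - 50.000) / (104.05 + 50.000) = 0.3509

0.3509


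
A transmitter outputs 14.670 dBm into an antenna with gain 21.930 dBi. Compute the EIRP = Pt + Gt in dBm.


EIRP = Pt + Gt = 14.670 + 21.930 = 36.60 dBm

36.60 dBm


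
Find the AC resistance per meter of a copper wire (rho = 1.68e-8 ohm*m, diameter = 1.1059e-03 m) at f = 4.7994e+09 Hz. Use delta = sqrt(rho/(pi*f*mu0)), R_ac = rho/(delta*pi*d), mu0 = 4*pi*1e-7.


delta = sqrt(1.68e-8 / (pi * 4.7994e+09 * 4*pi*1e-7)) = 9.416322e-07 m
R_ac = 1.68e-8 / (9.416322e-07 * pi * 1.1059e-03) = 5.135 ohm/m

5.135 ohm/m


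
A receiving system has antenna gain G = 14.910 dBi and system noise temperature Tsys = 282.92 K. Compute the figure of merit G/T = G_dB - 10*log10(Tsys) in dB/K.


G/T = 14.910 - 10*log10(282.92) = 14.910 - 24.51664 = -9.607 dB/K

-9.607 dB/K


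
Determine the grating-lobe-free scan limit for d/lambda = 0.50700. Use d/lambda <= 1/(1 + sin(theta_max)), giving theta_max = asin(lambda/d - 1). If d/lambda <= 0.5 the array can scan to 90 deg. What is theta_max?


lambda/d - 1 = 1/0.50700 - 1 = 0.9723866
theta_max = asin(0.9723866) = 76.50 deg

76.50 deg


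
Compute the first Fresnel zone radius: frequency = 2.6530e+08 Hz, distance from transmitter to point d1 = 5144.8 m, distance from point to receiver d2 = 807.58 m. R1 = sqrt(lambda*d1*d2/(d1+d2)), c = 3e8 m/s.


lambda = c / f = 3.0000e+08 / 2.6530e+08 = 1.130795 m
R1 = sqrt(1.130795 * 5144.8 * 807.58 / (5144.8 + 807.58)) = 28.09 m

28.09 m


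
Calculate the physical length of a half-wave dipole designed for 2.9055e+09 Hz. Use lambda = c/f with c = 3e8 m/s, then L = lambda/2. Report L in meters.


lambda = c / f = 3.0000e+08 / 2.9055e+09 = 0.1032525 m
L = lambda / 2 = 0.1032525 / 2 = 0.05163 m

0.05163 m


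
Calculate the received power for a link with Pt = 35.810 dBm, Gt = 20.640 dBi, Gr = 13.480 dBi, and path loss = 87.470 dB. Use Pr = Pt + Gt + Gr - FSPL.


Pr = 35.810 + 20.640 + 13.480 - 87.470 = -17.54 dBm

-17.54 dBm


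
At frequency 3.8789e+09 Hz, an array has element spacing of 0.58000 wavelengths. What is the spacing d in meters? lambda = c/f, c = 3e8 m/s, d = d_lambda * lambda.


lambda = c / f = 3.0000e+08 / 3.8789e+09 = 0.07734151 m
d = 0.58000 * 0.07734151 = 0.04486 m

0.04486 m


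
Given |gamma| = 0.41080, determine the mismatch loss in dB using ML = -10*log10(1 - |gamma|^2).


ML = -10 * log10(1 - 0.41080^2) = -10 * log10(0.83124336) = 0.8027 dB

0.8027 dB


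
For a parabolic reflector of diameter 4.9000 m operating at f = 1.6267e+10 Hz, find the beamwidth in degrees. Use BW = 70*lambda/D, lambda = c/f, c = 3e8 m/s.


lambda = c / f = 3.0000e+08 / 1.6267e+10 = 0.01844225 m
BW = 70 * 0.01844225 / 4.9000 = 0.2635 deg

0.2635 deg


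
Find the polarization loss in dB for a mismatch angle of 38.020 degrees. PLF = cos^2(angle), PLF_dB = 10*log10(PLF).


PLF_linear = cos^2(38.020 deg) = 0.6206222
PLF_dB = 10 * log10(0.6206222) = -2.072 dB

-2.072 dB


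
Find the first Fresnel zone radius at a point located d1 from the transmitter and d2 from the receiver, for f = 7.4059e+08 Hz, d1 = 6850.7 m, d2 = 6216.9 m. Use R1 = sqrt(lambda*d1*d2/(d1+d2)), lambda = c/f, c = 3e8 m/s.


lambda = c / f = 3.0000e+08 / 7.4059e+08 = 0.4050824 m
R1 = sqrt(0.4050824 * 6850.7 * 6216.9 / (6850.7 + 6216.9)) = 36.34 m

36.34 m


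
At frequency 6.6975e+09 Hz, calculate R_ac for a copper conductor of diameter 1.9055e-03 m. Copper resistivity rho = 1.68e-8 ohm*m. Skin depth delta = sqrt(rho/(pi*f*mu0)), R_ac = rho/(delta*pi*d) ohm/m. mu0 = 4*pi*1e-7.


delta = sqrt(1.68e-8 / (pi * 6.6975e+09 * 4*pi*1e-7)) = 7.971103e-07 m
R_ac = 1.68e-8 / (7.971103e-07 * pi * 1.9055e-03) = 3.521 ohm/m

3.521 ohm/m


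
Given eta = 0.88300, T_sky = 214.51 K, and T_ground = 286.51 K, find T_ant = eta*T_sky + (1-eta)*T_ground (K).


T_ant = 0.88300 * 214.51 + (1 - 0.88300) * 286.51 = 222.9 K

222.9 K


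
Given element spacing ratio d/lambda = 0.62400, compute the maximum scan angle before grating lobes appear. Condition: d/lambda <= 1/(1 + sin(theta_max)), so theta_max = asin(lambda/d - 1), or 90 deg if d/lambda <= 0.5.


lambda/d - 1 = 1/0.62400 - 1 = 0.6025641
theta_max = asin(0.6025641) = 37.05 deg

37.05 deg


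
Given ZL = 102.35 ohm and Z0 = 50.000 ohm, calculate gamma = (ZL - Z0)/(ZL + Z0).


gamma = (102.35 - 50.000) / (102.35 + 50.000) = 0.3436

0.3436


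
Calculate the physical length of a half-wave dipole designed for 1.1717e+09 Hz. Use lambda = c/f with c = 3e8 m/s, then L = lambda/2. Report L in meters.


lambda = c / f = 3.0000e+08 / 1.1717e+09 = 0.2560382 m
L = lambda / 2 = 0.2560382 / 2 = 0.1280 m

0.1280 m


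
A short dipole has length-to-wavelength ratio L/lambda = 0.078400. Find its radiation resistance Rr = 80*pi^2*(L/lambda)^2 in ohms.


Rr = 80 * pi^2 * (0.078400)^2 = 80 * 9.869604 * 6.146560e-03 = 4.853 ohm

4.853 ohm


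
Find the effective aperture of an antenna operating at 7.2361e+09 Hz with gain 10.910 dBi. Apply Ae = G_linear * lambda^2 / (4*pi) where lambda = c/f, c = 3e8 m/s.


lambda = c / f = 3.0000e+08 / 7.2361e+09 = 0.04145880 m
G_linear = 10^(10.910/10) = 12.33105
Ae = G_linear * lambda^2 / (4*pi) = 12.33105 * 0.04145880^2 / (4*pi) = 1.687e-03 m^2

1.687e-03 m^2


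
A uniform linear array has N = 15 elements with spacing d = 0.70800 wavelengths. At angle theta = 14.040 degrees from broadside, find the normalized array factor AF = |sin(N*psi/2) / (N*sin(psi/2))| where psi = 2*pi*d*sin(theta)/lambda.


psi = 2*pi*0.70800*sin(14.040 deg) = 1.079202 rad
AF = |sin(15*1.079202/2) / (15*sin(1.079202/2))| = 0.1260

0.1260


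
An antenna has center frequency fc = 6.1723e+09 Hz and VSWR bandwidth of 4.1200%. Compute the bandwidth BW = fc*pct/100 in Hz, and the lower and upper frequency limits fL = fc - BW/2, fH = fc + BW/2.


BW = 6.1723e+09 * 4.1200/100 = 2.542988e+08 Hz
fL = 6.1723e+09 - 2.542988e+08/2 = 6.045e+09 Hz
fH = 6.1723e+09 + 2.542988e+08/2 = 6.299e+09 Hz

BW=2.543e+08 Hz, fL=6.045e+09 Hz, fH=6.299e+09 Hz


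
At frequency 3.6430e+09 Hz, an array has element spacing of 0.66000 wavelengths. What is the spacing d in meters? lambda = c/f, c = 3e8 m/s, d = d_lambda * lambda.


lambda = c / f = 3.0000e+08 / 3.6430e+09 = 0.08234971 m
d = 0.66000 * 0.08234971 = 0.05435 m

0.05435 m


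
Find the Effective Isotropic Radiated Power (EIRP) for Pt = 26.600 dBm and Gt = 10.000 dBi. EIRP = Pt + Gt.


EIRP = Pt + Gt = 26.600 + 10.000 = 36.60 dBm

36.60 dBm


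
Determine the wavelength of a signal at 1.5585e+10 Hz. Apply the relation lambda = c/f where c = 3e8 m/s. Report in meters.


lambda = c / f = 3.0000e+08 / 1.5585e+10 = 0.01925 m

0.01925 m


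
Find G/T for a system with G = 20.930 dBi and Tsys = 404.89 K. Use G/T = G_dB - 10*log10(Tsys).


G/T = 20.930 - 10*log10(404.89) = 20.930 - 26.07337 = -5.143 dB/K

-5.143 dB/K


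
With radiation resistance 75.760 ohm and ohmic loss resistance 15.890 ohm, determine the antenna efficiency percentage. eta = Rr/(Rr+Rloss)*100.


eta = 75.760 / (75.760 + 15.890) * 100 = 82.66%

82.66%


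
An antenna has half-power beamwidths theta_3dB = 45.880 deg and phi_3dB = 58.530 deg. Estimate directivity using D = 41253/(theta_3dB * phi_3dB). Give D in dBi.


D_linear = 41253 / (45.880 * 58.530) = 15.36221
D_dBi = 10 * log10(15.36221) = 11.86 dBi

11.86 dBi


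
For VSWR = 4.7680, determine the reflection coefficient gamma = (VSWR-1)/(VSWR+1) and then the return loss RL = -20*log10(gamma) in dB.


gamma = (4.7680 - 1) / (4.7680 + 1) = 0.6532594
RL = -20 * log10(0.6532594) = 3.698 dB

3.698 dB


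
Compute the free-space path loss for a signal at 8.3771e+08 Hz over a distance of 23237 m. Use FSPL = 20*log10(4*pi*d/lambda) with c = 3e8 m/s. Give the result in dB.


lambda = c / f = 3.0000e+08 / 8.3771e+08 = 0.3581192 m
FSPL = 20 * log10(4*pi*23237/0.3581192) = 118.2 dB

118.2 dB


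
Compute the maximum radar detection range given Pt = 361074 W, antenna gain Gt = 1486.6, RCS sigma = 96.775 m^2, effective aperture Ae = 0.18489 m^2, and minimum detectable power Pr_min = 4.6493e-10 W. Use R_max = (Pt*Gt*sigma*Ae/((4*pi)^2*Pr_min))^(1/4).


R^4 = 361074*1486.6*96.775*0.18489 / ((4*pi)^2 * 4.6493e-10) = 1.308156e+17
R_max = 1.308156e+17^0.25 = 19018 m

19018 m


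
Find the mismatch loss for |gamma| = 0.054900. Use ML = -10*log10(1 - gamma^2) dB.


ML = -10 * log10(1 - 0.054900^2) = -10 * log10(0.99698599) = 0.01311 dB

0.01311 dB


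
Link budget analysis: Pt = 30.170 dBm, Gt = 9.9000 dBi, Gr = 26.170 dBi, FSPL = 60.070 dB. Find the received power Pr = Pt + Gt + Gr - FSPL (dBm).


Pr = 30.170 + 9.9000 + 26.170 - 60.070 = 6.17 dBm

6.17 dBm


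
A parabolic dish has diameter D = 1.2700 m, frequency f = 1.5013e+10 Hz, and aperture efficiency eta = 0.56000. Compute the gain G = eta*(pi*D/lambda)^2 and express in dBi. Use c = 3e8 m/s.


lambda = c / f = 3.0000e+08 / 1.5013e+10 = 0.01998268 m
G_linear = 0.56000 * (pi * 1.2700 / 0.01998268)^2 = 22324.81
G_dBi = 10 * log10(22324.81) = 43.49 dBi

43.49 dBi


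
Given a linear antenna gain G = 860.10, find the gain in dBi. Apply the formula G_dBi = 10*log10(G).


G_dBi = 10 * log10(860.10) = 29.35 dBi

29.35 dBi


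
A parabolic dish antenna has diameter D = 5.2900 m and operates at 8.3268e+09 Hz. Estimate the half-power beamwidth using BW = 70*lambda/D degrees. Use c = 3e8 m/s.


lambda = c / f = 3.0000e+08 / 8.3268e+09 = 0.03602825 m
BW = 70 * 0.03602825 / 5.2900 = 0.4767 deg

0.4767 deg


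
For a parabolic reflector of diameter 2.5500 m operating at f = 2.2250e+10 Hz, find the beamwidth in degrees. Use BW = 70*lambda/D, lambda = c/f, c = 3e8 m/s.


lambda = c / f = 3.0000e+08 / 2.2250e+10 = 0.01348315 m
BW = 70 * 0.01348315 / 2.5500 = 0.3701 deg

0.3701 deg


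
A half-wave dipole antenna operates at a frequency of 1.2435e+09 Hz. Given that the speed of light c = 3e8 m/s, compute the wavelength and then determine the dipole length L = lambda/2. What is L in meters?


lambda = c / f = 3.0000e+08 / 1.2435e+09 = 0.2412545 m
L = lambda / 2 = 0.2412545 / 2 = 0.1206 m

0.1206 m


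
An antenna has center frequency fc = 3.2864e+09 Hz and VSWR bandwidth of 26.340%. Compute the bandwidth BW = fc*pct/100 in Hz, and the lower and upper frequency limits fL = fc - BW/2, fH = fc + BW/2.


BW = 3.2864e+09 * 26.340/100 = 8.656378e+08 Hz
fL = 3.2864e+09 - 8.656378e+08/2 = 2.854e+09 Hz
fH = 3.2864e+09 + 8.656378e+08/2 = 3.719e+09 Hz

BW=8.656e+08 Hz, fL=2.854e+09 Hz, fH=3.719e+09 Hz


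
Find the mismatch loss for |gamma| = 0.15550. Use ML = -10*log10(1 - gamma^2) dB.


ML = -10 * log10(1 - 0.15550^2) = -10 * log10(0.97581975) = 0.1063 dB

0.1063 dB


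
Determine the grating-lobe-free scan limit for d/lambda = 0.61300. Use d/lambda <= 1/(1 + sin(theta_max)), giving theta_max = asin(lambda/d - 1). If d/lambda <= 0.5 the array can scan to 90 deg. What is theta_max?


lambda/d - 1 = 1/0.61300 - 1 = 0.6313214
theta_max = asin(0.6313214) = 39.15 deg

39.15 deg


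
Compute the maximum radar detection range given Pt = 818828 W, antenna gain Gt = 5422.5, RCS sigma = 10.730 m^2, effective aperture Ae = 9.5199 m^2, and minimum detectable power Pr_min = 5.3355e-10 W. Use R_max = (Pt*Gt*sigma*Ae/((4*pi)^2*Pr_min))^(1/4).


R^4 = 818828*5422.5*10.730*9.5199 / ((4*pi)^2 * 5.3355e-10) = 5.383063e+18
R_max = 5.383063e+18^0.25 = 48168 m

48168 m


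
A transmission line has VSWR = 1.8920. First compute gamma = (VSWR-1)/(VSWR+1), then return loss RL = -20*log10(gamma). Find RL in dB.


gamma = (1.8920 - 1) / (1.8920 + 1) = 0.3084371
RL = -20 * log10(0.3084371) = 10.22 dB

10.22 dB


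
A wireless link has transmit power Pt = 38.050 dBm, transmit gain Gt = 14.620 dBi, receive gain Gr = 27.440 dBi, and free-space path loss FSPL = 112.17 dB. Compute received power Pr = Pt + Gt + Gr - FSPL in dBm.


Pr = 38.050 + 14.620 + 27.440 - 112.17 = -32.06 dBm

-32.06 dBm


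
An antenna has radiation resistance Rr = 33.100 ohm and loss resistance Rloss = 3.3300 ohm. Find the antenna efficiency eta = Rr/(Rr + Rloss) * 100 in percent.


eta = 33.100 / (33.100 + 3.3300) * 100 = 90.86%

90.86%


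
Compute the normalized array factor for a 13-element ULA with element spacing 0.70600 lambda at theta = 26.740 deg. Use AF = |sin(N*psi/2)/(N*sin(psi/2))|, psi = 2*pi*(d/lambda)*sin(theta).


psi = 2*pi*0.70600*sin(26.740 deg) = 1.995913 rad
AF = |sin(13*1.995913/2) / (13*sin(1.995913/2))| = 0.03624

0.03624


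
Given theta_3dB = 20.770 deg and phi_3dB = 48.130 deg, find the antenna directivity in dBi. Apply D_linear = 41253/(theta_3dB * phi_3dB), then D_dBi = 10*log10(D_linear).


D_linear = 41253 / (20.770 * 48.130) = 41.26703
D_dBi = 10 * log10(41.26703) = 16.16 dBi

16.16 dBi


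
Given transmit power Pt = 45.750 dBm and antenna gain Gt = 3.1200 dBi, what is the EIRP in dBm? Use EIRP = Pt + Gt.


EIRP = Pt + Gt = 45.750 + 3.1200 = 48.87 dBm

48.87 dBm


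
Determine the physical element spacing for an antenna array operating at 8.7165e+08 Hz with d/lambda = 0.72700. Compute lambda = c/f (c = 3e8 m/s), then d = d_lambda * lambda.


lambda = c / f = 3.0000e+08 / 8.7165e+08 = 0.3441748 m
d = 0.72700 * 0.3441748 = 0.2502 m

0.2502 m


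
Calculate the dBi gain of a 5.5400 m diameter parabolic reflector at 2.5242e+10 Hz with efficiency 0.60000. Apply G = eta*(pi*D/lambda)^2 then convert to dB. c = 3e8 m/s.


lambda = c / f = 3.0000e+08 / 2.5242e+10 = 0.01188495 m
G_linear = 0.60000 * (pi * 5.5400 / 0.01188495)^2 = 1.286696e+06
G_dBi = 10 * log10(1.286696e+06) = 61.09 dBi

61.09 dBi


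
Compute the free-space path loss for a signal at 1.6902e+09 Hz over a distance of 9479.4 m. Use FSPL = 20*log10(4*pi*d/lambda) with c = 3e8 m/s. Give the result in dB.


lambda = c / f = 3.0000e+08 / 1.6902e+09 = 0.1774938 m
FSPL = 20 * log10(4*pi*9479.4/0.1774938) = 116.5 dB

116.5 dB


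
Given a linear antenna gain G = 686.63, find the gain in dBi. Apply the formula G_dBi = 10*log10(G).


G_dBi = 10 * log10(686.63) = 28.37 dBi

28.37 dBi


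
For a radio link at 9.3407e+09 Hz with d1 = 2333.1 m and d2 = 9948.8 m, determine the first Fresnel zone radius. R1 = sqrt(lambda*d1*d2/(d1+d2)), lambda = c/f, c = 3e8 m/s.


lambda = c / f = 3.0000e+08 / 9.3407e+09 = 0.03211751 m
R1 = sqrt(0.03211751 * 2333.1 * 9948.8 / (2333.1 + 9948.8)) = 7.791 m

7.791 m


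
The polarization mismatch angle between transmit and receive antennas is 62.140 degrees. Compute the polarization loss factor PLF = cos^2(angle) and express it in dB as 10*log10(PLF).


PLF_linear = cos^2(62.140 deg) = 0.2183812
PLF_dB = 10 * log10(0.2183812) = -6.608 dB

-6.608 dB


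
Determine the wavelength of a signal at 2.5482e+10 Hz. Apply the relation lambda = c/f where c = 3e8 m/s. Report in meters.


lambda = c / f = 3.0000e+08 / 2.5482e+10 = 0.01177 m

0.01177 m


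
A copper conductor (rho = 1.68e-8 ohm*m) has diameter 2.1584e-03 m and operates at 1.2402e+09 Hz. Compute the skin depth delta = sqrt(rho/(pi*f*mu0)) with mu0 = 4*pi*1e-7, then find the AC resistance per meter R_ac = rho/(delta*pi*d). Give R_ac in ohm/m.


delta = sqrt(1.68e-8 / (pi * 1.2402e+09 * 4*pi*1e-7)) = 1.852375e-06 m
R_ac = 1.68e-8 / (1.852375e-06 * pi * 2.1584e-03) = 1.338 ohm/m

1.338 ohm/m


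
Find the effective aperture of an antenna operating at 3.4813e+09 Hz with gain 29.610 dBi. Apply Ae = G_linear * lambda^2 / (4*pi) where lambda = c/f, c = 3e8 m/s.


lambda = c / f = 3.0000e+08 / 3.4813e+09 = 0.08617470 m
G_linear = 10^(29.610/10) = 914.1132
Ae = G_linear * lambda^2 / (4*pi) = 914.1132 * 0.08617470^2 / (4*pi) = 0.5402 m^2

0.5402 m^2


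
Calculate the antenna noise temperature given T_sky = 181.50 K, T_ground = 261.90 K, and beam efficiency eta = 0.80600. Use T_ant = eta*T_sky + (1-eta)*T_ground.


T_ant = 0.80600 * 181.50 + (1 - 0.80600) * 261.90 = 197.1 K

197.1 K


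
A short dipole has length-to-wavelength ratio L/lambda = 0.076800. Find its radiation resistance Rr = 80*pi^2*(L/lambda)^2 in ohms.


Rr = 80 * pi^2 * (0.076800)^2 = 80 * 9.869604 * 5.898240e-03 = 4.657 ohm

4.657 ohm


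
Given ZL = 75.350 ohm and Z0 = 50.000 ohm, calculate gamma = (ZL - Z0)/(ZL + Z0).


gamma = (75.350 - 50.000) / (75.350 + 50.000) = 0.2022

0.2022


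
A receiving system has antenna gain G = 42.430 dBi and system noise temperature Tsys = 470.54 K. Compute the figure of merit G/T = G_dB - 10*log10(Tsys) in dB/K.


G/T = 42.430 - 10*log10(470.54) = 42.430 - 26.72597 = 15.70 dB/K

15.70 dB/K


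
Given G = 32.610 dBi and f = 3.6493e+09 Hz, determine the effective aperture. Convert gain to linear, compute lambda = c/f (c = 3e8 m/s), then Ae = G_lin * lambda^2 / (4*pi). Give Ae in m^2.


lambda = c / f = 3.0000e+08 / 3.6493e+09 = 0.08220755 m
G_linear = 10^(32.610/10) = 1823.896
Ae = G_linear * lambda^2 / (4*pi) = 1823.896 * 0.08220755^2 / (4*pi) = 0.9809 m^2

0.9809 m^2


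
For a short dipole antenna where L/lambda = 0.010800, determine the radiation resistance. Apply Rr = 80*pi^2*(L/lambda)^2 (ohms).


Rr = 80 * pi^2 * (0.010800)^2 = 80 * 9.869604 * 1.166400e-04 = 0.09210 ohm

0.09210 ohm


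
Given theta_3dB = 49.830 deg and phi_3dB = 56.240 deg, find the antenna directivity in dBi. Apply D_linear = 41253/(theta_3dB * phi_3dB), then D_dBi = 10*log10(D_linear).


D_linear = 41253 / (49.830 * 56.240) = 14.72039
D_dBi = 10 * log10(14.72039) = 11.68 dBi

11.68 dBi


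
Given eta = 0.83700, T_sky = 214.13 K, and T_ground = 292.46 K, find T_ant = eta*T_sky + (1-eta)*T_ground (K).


T_ant = 0.83700 * 214.13 + (1 - 0.83700) * 292.46 = 226.9 K

226.9 K


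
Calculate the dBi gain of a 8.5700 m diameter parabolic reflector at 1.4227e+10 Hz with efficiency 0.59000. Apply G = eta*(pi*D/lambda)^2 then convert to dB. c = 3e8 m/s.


lambda = c / f = 3.0000e+08 / 1.4227e+10 = 0.02108667 m
G_linear = 0.59000 * (pi * 8.5700 / 0.02108667)^2 = 961828.0
G_dBi = 10 * log10(961828.0) = 59.83 dBi

59.83 dBi


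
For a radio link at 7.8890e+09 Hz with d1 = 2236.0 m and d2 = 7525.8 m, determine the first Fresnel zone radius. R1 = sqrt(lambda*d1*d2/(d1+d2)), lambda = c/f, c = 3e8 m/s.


lambda = c / f = 3.0000e+08 / 7.8890e+09 = 0.03802763 m
R1 = sqrt(0.03802763 * 2236.0 * 7525.8 / (2236.0 + 7525.8)) = 8.096 m

8.096 m


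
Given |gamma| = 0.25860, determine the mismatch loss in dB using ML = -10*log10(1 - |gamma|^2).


ML = -10 * log10(1 - 0.25860^2) = -10 * log10(0.93312604) = 0.3006 dB

0.3006 dB


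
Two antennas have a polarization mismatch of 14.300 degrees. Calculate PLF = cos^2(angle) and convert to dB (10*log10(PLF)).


PLF_linear = cos^2(14.300 deg) = 0.9389915
PLF_dB = 10 * log10(0.9389915) = -0.2734 dB

-0.2734 dB


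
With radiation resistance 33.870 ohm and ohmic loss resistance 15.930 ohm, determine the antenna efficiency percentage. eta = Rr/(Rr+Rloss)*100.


eta = 33.870 / (33.870 + 15.930) * 100 = 68.01%

68.01%


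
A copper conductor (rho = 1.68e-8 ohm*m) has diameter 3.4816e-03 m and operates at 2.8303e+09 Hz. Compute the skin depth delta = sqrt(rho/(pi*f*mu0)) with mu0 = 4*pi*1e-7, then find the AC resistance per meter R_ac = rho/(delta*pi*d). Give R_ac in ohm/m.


delta = sqrt(1.68e-8 / (pi * 2.8303e+09 * 4*pi*1e-7)) = 1.226192e-06 m
R_ac = 1.68e-8 / (1.226192e-06 * pi * 3.4816e-03) = 1.253 ohm/m

1.253 ohm/m


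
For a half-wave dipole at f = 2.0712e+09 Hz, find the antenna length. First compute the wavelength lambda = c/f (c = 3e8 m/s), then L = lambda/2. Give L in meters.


lambda = c / f = 3.0000e+08 / 2.0712e+09 = 0.1448436 m
L = lambda / 2 = 0.1448436 / 2 = 0.07242 m

0.07242 m


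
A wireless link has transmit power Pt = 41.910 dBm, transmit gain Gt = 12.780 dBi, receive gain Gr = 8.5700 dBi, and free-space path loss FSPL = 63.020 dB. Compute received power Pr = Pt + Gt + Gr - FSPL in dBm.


Pr = 41.910 + 12.780 + 8.5700 - 63.020 = 0.24 dBm

0.24 dBm


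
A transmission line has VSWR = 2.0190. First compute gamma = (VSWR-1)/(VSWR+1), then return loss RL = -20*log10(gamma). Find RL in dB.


gamma = (2.0190 - 1) / (2.0190 + 1) = 0.3375290
RL = -20 * log10(0.3375290) = 9.434 dB

9.434 dB


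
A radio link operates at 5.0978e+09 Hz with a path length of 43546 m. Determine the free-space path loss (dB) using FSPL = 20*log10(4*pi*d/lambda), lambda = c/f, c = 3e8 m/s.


lambda = c / f = 3.0000e+08 / 5.0978e+09 = 0.05884892 m
FSPL = 20 * log10(4*pi*43546/0.05884892) = 139.4 dB

139.4 dB


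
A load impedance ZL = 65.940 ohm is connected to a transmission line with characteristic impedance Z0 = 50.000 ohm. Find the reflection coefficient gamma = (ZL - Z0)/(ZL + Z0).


gamma = (65.940 - 50.000) / (65.940 + 50.000) = 0.1375

0.1375


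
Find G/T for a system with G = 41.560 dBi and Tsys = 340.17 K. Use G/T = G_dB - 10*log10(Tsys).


G/T = 41.560 - 10*log10(340.17) = 41.560 - 25.31696 = 16.24 dB/K

16.24 dB/K


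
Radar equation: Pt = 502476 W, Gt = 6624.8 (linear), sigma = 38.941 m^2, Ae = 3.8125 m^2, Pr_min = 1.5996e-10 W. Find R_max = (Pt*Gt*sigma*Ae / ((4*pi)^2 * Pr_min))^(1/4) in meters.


R^4 = 502476*6624.8*38.941*3.8125 / ((4*pi)^2 * 1.5996e-10) = 1.956473e+19
R_max = 1.956473e+19^0.25 = 66507 m

66507 m


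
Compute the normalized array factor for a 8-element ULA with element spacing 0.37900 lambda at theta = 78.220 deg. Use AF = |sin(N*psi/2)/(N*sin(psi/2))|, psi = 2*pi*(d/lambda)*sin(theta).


psi = 2*pi*0.37900*sin(78.220 deg) = 2.331173 rad
AF = |sin(8*2.331173/2) / (8*sin(2.331173/2))| = 0.01359

0.01359


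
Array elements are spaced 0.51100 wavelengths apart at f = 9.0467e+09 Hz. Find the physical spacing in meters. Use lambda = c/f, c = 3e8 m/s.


lambda = c / f = 3.0000e+08 / 9.0467e+09 = 0.03316126 m
d = 0.51100 * 0.03316126 = 0.01695 m

0.01695 m


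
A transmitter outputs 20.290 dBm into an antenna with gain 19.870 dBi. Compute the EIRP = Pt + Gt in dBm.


EIRP = Pt + Gt = 20.290 + 19.870 = 40.16 dBm

40.16 dBm


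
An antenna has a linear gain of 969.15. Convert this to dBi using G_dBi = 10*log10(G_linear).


G_dBi = 10 * log10(969.15) = 29.86 dBi

29.86 dBi


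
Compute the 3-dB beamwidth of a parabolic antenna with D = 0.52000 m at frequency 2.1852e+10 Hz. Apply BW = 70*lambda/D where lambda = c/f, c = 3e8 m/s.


lambda = c / f = 3.0000e+08 / 2.1852e+10 = 0.01372872 m
BW = 70 * 0.01372872 / 0.52000 = 1.848 deg

1.848 deg


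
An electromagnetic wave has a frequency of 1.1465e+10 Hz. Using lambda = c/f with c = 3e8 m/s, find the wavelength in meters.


lambda = c / f = 3.0000e+08 / 1.1465e+10 = 0.02617 m

0.02617 m


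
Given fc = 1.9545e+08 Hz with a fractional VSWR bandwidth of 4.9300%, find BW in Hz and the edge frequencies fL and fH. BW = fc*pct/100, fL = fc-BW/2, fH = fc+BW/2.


BW = 1.9545e+08 * 4.9300/100 = 9.635685e+06 Hz
fL = 1.9545e+08 - 9.635685e+06/2 = 1.906e+08 Hz
fH = 1.9545e+08 + 9.635685e+06/2 = 2.003e+08 Hz

BW=9.636e+06 Hz, fL=1.906e+08 Hz, fH=2.003e+08 Hz


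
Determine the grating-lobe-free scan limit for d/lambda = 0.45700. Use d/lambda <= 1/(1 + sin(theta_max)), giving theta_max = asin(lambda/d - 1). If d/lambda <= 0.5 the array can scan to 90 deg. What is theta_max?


lambda/d - 1 = 1/0.45700 - 1 = 1.188184 >= 1
d/lambda <= 0.5, so the array can scan to endfire without grating lobes: theta_max = 90 deg

90 deg


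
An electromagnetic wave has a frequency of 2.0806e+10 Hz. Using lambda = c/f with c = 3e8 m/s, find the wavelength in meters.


lambda = c / f = 3.0000e+08 / 2.0806e+10 = 0.01442 m

0.01442 m


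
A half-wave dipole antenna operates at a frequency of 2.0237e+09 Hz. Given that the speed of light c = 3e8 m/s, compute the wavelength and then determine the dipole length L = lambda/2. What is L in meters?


lambda = c / f = 3.0000e+08 / 2.0237e+09 = 0.1482433 m
L = lambda / 2 = 0.1482433 / 2 = 0.07412 m

0.07412 m


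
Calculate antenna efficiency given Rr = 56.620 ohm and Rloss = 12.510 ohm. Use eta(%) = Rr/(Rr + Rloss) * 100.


eta = 56.620 / (56.620 + 12.510) * 100 = 81.90%

81.90%


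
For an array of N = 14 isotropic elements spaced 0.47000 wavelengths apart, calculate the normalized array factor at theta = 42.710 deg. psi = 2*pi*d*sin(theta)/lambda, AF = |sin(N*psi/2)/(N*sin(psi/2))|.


psi = 2*pi*0.47000*sin(42.710 deg) = 2.003050 rad
AF = |sin(14*2.003050/2) / (14*sin(2.003050/2))| = 0.08423

0.08423


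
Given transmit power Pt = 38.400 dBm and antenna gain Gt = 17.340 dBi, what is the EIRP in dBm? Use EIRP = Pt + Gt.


EIRP = Pt + Gt = 38.400 + 17.340 = 55.74 dBm

55.74 dBm


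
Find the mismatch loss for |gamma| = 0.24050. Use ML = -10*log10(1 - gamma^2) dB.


ML = -10 * log10(1 - 0.24050^2) = -10 * log10(0.94215975) = 0.2588 dB

0.2588 dB


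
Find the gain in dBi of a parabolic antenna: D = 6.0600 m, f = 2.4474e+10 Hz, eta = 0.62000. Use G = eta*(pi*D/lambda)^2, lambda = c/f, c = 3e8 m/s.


lambda = c / f = 3.0000e+08 / 2.4474e+10 = 0.01225791 m
G_linear = 0.62000 * (pi * 6.0600 / 0.01225791)^2 = 1.495560e+06
G_dBi = 10 * log10(1.495560e+06) = 61.75 dBi

61.75 dBi


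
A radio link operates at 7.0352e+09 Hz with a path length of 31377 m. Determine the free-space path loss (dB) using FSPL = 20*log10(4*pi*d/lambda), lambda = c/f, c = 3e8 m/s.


lambda = c / f = 3.0000e+08 / 7.0352e+09 = 0.04264271 m
FSPL = 20 * log10(4*pi*31377/0.04264271) = 139.3 dB

139.3 dB


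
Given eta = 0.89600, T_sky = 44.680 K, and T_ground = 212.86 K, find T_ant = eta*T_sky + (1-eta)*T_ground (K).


T_ant = 0.89600 * 44.680 + (1 - 0.89600) * 212.86 = 62.17 K

62.17 K


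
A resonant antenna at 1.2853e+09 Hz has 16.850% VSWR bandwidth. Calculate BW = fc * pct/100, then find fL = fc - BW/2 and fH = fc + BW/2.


BW = 1.2853e+09 * 16.850/100 = 2.165730e+08 Hz
fL = 1.2853e+09 - 2.165730e+08/2 = 1.177e+09 Hz
fH = 1.2853e+09 + 2.165730e+08/2 = 1.394e+09 Hz

BW=2.166e+08 Hz, fL=1.177e+09 Hz, fH=1.394e+09 Hz


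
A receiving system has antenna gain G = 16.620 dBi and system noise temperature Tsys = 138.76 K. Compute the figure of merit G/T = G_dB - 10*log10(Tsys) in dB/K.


G/T = 16.620 - 10*log10(138.76) = 16.620 - 21.42264 = -4.803 dB/K

-4.803 dB/K


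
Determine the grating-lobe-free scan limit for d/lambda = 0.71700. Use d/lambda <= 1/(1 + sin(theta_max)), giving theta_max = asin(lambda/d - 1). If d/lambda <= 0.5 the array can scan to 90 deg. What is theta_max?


lambda/d - 1 = 1/0.71700 - 1 = 0.3947001
theta_max = asin(0.3947001) = 23.25 deg

23.25 deg


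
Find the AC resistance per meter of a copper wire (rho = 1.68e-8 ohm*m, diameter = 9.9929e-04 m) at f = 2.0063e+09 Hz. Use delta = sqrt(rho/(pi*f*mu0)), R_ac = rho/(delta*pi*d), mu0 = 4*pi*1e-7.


delta = sqrt(1.68e-8 / (pi * 2.0063e+09 * 4*pi*1e-7)) = 1.456387e-06 m
R_ac = 1.68e-8 / (1.456387e-06 * pi * 9.9929e-04) = 3.674 ohm/m

3.674 ohm/m


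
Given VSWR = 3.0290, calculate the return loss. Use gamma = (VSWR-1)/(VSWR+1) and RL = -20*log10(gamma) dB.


gamma = (3.0290 - 1) / (3.0290 + 1) = 0.5035989
RL = -20 * log10(0.5035989) = 5.958 dB

5.958 dB


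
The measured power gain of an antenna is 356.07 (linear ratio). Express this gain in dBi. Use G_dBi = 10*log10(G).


G_dBi = 10 * log10(356.07) = 25.52 dBi

25.52 dBi


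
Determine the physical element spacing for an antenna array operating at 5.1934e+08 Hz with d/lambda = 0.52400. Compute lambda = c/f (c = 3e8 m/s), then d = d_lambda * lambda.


lambda = c / f = 3.0000e+08 / 5.1934e+08 = 0.5776563 m
d = 0.52400 * 0.5776563 = 0.3027 m

0.3027 m


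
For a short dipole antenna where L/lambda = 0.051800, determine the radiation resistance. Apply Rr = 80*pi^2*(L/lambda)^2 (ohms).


Rr = 80 * pi^2 * (0.051800)^2 = 80 * 9.869604 * 2.683240e-03 = 2.119 ohm

2.119 ohm


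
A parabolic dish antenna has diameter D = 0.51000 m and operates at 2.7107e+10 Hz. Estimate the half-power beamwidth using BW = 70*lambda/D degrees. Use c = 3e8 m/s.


lambda = c / f = 3.0000e+08 / 2.7107e+10 = 0.01106725 m
BW = 70 * 0.01106725 / 0.51000 = 1.519 deg

1.519 deg


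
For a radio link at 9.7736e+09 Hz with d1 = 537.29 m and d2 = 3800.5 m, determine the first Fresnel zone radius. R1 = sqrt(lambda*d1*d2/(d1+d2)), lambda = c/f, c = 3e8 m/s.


lambda = c / f = 3.0000e+08 / 9.7736e+09 = 0.03069493 m
R1 = sqrt(0.03069493 * 537.29 * 3800.5 / (537.29 + 3800.5)) = 3.801 m

3.801 m


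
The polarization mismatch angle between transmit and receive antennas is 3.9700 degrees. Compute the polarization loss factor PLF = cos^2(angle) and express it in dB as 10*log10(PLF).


PLF_linear = cos^2(3.9700 deg) = 0.9952066
PLF_dB = 10 * log10(0.9952066) = -0.02087 dB

-0.02087 dB


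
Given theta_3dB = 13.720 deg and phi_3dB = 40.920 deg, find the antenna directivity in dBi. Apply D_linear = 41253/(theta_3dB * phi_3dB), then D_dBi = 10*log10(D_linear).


D_linear = 41253 / (13.720 * 40.920) = 73.47943
D_dBi = 10 * log10(73.47943) = 18.66 dBi

18.66 dBi


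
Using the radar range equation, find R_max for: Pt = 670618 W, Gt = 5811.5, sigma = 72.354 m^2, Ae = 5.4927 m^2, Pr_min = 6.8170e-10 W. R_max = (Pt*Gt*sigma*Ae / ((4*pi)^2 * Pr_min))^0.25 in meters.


R^4 = 670618*5811.5*72.354*5.4927 / ((4*pi)^2 * 6.8170e-10) = 1.438795e+19
R_max = 1.438795e+19^0.25 = 61589 m

61589 m


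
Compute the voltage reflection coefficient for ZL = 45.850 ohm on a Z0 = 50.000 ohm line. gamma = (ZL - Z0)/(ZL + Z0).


gamma = (45.850 - 50.000) / (45.850 + 50.000) = -0.04330

-0.04330


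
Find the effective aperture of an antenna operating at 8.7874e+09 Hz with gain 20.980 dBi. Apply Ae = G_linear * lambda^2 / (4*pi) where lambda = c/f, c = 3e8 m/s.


lambda = c / f = 3.0000e+08 / 8.7874e+09 = 0.03413979 m
G_linear = 10^(20.980/10) = 125.3141
Ae = G_linear * lambda^2 / (4*pi) = 125.3141 * 0.03413979^2 / (4*pi) = 0.01162 m^2

0.01162 m^2


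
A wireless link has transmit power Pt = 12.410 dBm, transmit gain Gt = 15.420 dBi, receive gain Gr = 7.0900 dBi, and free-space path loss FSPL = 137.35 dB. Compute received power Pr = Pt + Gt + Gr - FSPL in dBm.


Pr = 12.410 + 15.420 + 7.0900 - 137.35 = -102.43 dBm

-102.43 dBm


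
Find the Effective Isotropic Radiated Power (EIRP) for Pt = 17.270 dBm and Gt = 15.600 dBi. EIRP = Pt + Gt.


EIRP = Pt + Gt = 17.270 + 15.600 = 32.87 dBm

32.87 dBm


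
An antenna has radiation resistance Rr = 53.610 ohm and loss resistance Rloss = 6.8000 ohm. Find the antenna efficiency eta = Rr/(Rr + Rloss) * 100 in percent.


eta = 53.610 / (53.610 + 6.8000) * 100 = 88.74%

88.74%


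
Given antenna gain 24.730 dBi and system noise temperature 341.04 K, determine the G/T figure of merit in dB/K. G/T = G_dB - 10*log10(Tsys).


G/T = 24.730 - 10*log10(341.04) = 24.730 - 25.32805 = -0.5981 dB/K

-0.5981 dB/K


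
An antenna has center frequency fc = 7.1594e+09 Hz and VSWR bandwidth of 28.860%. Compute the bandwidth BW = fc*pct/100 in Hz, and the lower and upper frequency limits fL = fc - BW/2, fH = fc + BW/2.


BW = 7.1594e+09 * 28.860/100 = 2.066203e+09 Hz
fL = 7.1594e+09 - 2.066203e+09/2 = 6.126e+09 Hz
fH = 7.1594e+09 + 2.066203e+09/2 = 8.193e+09 Hz

BW=2.066e+09 Hz, fL=6.126e+09 Hz, fH=8.193e+09 Hz


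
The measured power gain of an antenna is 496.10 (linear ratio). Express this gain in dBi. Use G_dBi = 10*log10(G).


G_dBi = 10 * log10(496.10) = 26.96 dBi

26.96 dBi


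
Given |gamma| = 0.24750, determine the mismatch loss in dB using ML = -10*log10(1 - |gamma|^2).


ML = -10 * log10(1 - 0.24750^2) = -10 * log10(0.93874375) = 0.2745 dB

0.2745 dB


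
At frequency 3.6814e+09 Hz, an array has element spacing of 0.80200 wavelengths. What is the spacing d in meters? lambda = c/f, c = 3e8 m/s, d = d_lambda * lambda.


lambda = c / f = 3.0000e+08 / 3.6814e+09 = 0.08149074 m
d = 0.80200 * 0.08149074 = 0.06536 m

0.06536 m


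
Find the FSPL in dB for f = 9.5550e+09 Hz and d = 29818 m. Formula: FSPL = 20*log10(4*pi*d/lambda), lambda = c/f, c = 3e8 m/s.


lambda = c / f = 3.0000e+08 / 9.5550e+09 = 0.03139717 m
FSPL = 20 * log10(4*pi*29818/0.03139717) = 141.5 dB

141.5 dB


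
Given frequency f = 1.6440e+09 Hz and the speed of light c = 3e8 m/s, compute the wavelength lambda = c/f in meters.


lambda = c / f = 3.0000e+08 / 1.6440e+09 = 0.1825 m

0.1825 m


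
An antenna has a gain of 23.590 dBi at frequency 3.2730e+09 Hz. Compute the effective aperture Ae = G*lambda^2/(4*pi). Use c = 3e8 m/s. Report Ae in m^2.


lambda = c / f = 3.0000e+08 / 3.2730e+09 = 0.09165903 m
G_linear = 10^(23.590/10) = 228.5599
Ae = G_linear * lambda^2 / (4*pi) = 228.5599 * 0.09165903^2 / (4*pi) = 0.1528 m^2

0.1528 m^2


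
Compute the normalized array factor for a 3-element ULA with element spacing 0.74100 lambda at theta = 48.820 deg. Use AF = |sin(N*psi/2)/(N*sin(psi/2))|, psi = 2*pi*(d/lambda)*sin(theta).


psi = 2*pi*0.74100*sin(48.820 deg) = 3.504194 rad
AF = |sin(3*3.504194/2) / (3*sin(3.504194/2))| = 0.2900

0.2900


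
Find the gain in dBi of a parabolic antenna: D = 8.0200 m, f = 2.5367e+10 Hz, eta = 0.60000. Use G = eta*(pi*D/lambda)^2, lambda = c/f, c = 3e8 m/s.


lambda = c / f = 3.0000e+08 / 2.5367e+10 = 0.01182639 m
G_linear = 0.60000 * (pi * 8.0200 / 0.01182639)^2 = 2.723299e+06
G_dBi = 10 * log10(2.723299e+06) = 64.35 dBi

64.35 dBi


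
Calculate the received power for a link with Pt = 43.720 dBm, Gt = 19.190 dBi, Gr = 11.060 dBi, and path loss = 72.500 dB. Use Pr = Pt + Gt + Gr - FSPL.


Pr = 43.720 + 19.190 + 11.060 - 72.500 = 1.47 dBm

1.47 dBm


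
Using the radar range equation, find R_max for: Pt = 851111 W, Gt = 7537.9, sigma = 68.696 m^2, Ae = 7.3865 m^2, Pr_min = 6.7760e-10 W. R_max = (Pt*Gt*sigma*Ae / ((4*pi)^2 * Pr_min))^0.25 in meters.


R^4 = 851111*7537.9*68.696*7.3865 / ((4*pi)^2 * 6.7760e-10) = 3.042381e+19
R_max = 3.042381e+19^0.25 = 74268 m

74268 m


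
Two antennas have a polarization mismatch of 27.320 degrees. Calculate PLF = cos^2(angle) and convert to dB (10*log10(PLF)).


PLF_linear = cos^2(27.320 deg) = 0.7893560
PLF_dB = 10 * log10(0.7893560) = -1.027 dB

-1.027 dB
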